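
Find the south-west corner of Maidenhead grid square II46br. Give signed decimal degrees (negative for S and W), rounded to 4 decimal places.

Field I=8, I=8: +8·20° lon, +8·10° lat → SW at lon -20°, lat -10°.
Square 4, 6: +4·2° lon, +6·1° lat → SW at lon -12°, lat -4°.
Subsquare b=1, r=17: +1·0.0833333° lon, +17·0.0416667° lat → SW at lon -11.9167°, lat -3.29167°.
latitude -3.2917, longitude -11.9167.

-3.2917, -11.9167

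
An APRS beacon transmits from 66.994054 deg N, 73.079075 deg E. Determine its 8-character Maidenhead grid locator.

MP66mx98

Offset from 180°W / 90°S: lon 253.07907°, lat 156.99405°.
Field: lon ⌊253.07907/20⌋ = 12 → M; lat ⌊156.99405/10⌋ = 15 → P.
Square: lon ⌊13.07907/2⌋ = 6; lat ⌊6.99405/1⌋ = 6.
Subsquare: lon ⌊1.07907/0.0833333⌋ = 12 → m; lat ⌊0.99405/0.0416667⌋ = 23 → x.
Extended square: lon ⌊0.07907/0.00833333⌋ = 9; lat ⌊0.03572/0.00416667⌋ = 8.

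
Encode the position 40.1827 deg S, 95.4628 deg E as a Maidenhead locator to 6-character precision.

Shift to the Maidenhead origin (180°W, 90°S): lon 275.4628, lat 49.8173.
Field: 275.4628/20 → 13 → N, 49.8173/10 → 4 → E; chars NE.
Square: 15.4628/2 → 7, 9.8173/1 → 9; chars 79.
Subsquare: 1.4628/0.0833333 → 17 → r, 0.8173/0.0416667 → 19 → t; chars rt.

NE79rt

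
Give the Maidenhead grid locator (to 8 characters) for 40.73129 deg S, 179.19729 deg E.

Shift to the Maidenhead origin (180°W, 90°S): lon 359.19729, lat 49.26871.
Field: 359.19729/20 → 17 → R, 49.26871/10 → 4 → E; chars RE.
Square: 19.19729/2 → 9, 9.26871/1 → 9; chars 99.
Subsquare: 1.19729/0.0833333 → 14 → o, 0.26871/0.0416667 → 6 → g; chars og.
Extended square: 0.03062/0.00833333 → 3, 0.01871/0.00416667 → 4; chars 34.

RE99og34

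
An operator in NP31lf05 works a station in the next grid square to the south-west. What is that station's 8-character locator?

NP31kf94

Longitude extended square 0; −1 → -1, wraps to 9, carry into subsquare.
Longitude subsquare l = 11; −1 → 10 = k.
Latitude extended square 5; −1 → 4.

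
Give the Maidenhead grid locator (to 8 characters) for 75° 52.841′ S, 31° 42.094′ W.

HB44dc58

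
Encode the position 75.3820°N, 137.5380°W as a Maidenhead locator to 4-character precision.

CQ15

Offset from 180°W / 90°S: lon 42.46°, lat 165.38°.
Field (20°×10°, letters A–R): 42.46/20 → 2 → C, 165.38/10 → 16 → Q; chars CQ.
Square (2°×1°, digits 0–9): 2.46/2 → 1, 5.38/1 → 5; chars 15.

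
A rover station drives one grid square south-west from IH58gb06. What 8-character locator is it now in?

IH58fb95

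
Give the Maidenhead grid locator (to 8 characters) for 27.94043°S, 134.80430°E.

PG72jb64

Offset from 180°W / 90°S: lon 314.80430°, lat 62.05957°.
Field (20°×10°, letters A–R): lon ⌊314.80430/20⌋ = 15 → P; lat ⌊62.05957/10⌋ = 6 → G.
Square (2°×1°, digits 0–9): lon ⌊14.80430/2⌋ = 7; lat ⌊2.05957/1⌋ = 2.
Subsquare (5′×2.5′, letters a–x): lon ⌊0.80430/0.0833333⌋ = 9 → j; lat ⌊0.05957/0.0416667⌋ = 1 → b.
Extended square (30″×15″, digits 0–9): lon ⌊0.05430/0.00833333⌋ = 6; lat ⌊0.01790/0.00416667⌋ = 4.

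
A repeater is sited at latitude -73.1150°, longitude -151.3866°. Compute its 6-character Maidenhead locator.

BB46hv

Offset from 180°W / 90°S: lon 28.6134°, lat 16.8850°.
Field: 28.6134/20 → 1 → B, 16.8850/10 → 1 → B; chars BB.
Square: 8.6134/2 → 4, 6.8850/1 → 6; chars 46.
Subsquare: 0.6134/0.0833333 → 7 → h, 0.8850/0.0416667 → 21 → v; chars hv.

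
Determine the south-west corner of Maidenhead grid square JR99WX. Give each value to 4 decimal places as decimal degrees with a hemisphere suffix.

89.9583° N, 19.8333° E

Field J=9, R=17: +9·20° lon, +17·10° lat → SW at lon 0°, lat 80°.
Square 9, 9: +9·2° lon, +9·1° lat → SW at lon 18°, lat 89°.
Subsquare w=22, x=23: +22·0.0833333° lon, +23·0.0416667° lat → SW at lon 19.8333°, lat 89.9583°.
latitude 89.9583° N, longitude 19.8333° E.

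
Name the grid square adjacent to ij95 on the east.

Longitude square 9; +1 → 10, wraps to 0, carry into field.
Longitude field I = 8; +1 → 9 = J.
The latitude characters are unchanged.

JJ05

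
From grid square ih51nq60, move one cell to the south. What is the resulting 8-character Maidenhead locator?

IH51np69

Latitude extended square 0; −1 → -1, wraps to 9, carry into subsquare.
Latitude subsquare q = 16; −1 → 15 = p.
The longitude characters are unchanged.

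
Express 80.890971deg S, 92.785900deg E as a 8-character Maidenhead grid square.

NA69jc46

Offset from 180°W / 90°S: lon 272.78590°, lat 9.10903°.
Field (20°×10°, letters A–R): lon ⌊272.78590/20⌋ = 13 → N; lat ⌊9.10903/10⌋ = 0 → A.
Square (2°×1°, digits 0–9): lon ⌊12.78590/2⌋ = 6; lat ⌊9.10903/1⌋ = 9.
Subsquare (5′×2.5′, letters a–x): lon ⌊0.78590/0.0833333⌋ = 9 → j; lat ⌊0.10903/0.0416667⌋ = 2 → c.
Extended square (30″×15″, digits 0–9): lon ⌊0.03590/0.00833333⌋ = 4; lat ⌊0.02570/0.00416667⌋ = 6.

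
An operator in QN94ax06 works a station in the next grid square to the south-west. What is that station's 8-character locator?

QN84xx95

Longitude extended square 0; −1 → -1, wraps to 9, carry into subsquare.
Longitude subsquare a = 0; −1 → -1, wraps to 23 = x, carry into square.
Longitude square 9; −1 → 8.
Latitude extended square 6; −1 → 5.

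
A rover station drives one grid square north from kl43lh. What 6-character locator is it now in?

KL43li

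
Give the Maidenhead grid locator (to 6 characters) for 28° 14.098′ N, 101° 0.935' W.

DL98lf

Shift to the Maidenhead origin (180°W, 90°S): lon 78.9844, lat 118.2350.
Field: lon ⌊78.9844/20⌋ = 3 → D; lat ⌊118.2350/10⌋ = 11 → L.
Square: lon ⌊18.9844/2⌋ = 9; lat ⌊8.2350/1⌋ = 8.
Subsquare: lon ⌊0.9844/0.0833333⌋ = 11 → l; lat ⌊0.2350/0.0416667⌋ = 5 → f.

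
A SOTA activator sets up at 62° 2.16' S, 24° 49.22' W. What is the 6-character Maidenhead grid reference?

HC77ox

Add 180° to longitude and 90° to latitude: 155.1797, 27.9640.
Field (20°×10°, letters A–R): lon ⌊155.1797/20⌋ = 7 → H; lat ⌊27.9640/10⌋ = 2 → C.
Square (2°×1°, digits 0–9): lon ⌊15.1797/2⌋ = 7; lat ⌊7.9640/1⌋ = 7.
Subsquare (5′×2.5′, letters a–x): lon ⌊1.1797/0.0833333⌋ = 14 → o; lat ⌊0.9640/0.0416667⌋ = 23 → x.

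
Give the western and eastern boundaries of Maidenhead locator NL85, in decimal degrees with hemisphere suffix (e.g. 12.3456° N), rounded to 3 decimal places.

96.000° E, 98.000° E

Field N=13, L=11: +13·20° lon, +11·10° lat → SW at lon 80°, lat 20°.
Square 8, 5: +8·2° lon, +5·1° lat → SW at lon 96°, lat 25°.
Cell spans 2° lon × 1° lat.
west 96.000° E, east 98.000° E.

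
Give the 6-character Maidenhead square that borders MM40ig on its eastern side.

MM40jg

Longitude subsquare i = 8; +1 → 9 = j.
The latitude characters are unchanged.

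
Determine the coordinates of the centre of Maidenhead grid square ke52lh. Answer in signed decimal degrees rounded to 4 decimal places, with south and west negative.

Field K=10, E=4: +10·20° lon, +4·10° lat → SW at lon 20°, lat -50°.
Square 5, 2: +5·2° lon, +2·1° lat → SW at lon 30°, lat -48°.
Subsquare l=11, h=7: +11·0.0833333° lon, +7·0.0416667° lat → SW at lon 30.9167°, lat -47.7083°.
Cell spans 0.0833333° lon × 0.0416667° lat. Centre is SW corner plus half of each.
latitude -47.6875, longitude 30.9583.

-47.6875, 30.9583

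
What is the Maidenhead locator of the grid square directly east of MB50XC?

MB60ac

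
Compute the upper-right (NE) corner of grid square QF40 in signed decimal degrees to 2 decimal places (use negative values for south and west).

Field Q=16, F=5: +16·20° lon, +5·10° lat → SW at lon 140°, lat -40°.
Square 4, 0: +4·2° lon, +0·1° lat → SW at lon 148°, lat -40°.
Cell spans 2° lon × 1° lat. NE corner is SW corner plus one full cell.
latitude -39.00, longitude 150.00.

-39.00, 150.00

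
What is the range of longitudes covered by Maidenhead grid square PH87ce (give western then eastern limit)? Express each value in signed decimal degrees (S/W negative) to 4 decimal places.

136.1667, 136.2500

Field P=15, H=7: +15·20° lon, +7·10° lat → SW at lon 120°, lat -20°.
Square 8, 7: +8·2° lon, +7·1° lat → SW at lon 136°, lat -13°.
Subsquare c=2, e=4: +2·0.0833333° lon, +4·0.0416667° lat → SW at lon 136.167°, lat -12.8333°.
Cell spans 0.0833333° lon × 0.0416667° lat.
west 136.1667, east 136.2500.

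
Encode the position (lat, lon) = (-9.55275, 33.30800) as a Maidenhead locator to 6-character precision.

KI60pk

Shift to the Maidenhead origin (180°W, 90°S): lon 213.3080, lat 80.4472.
Field (20°×10°, letters A–R): lon ⌊213.3080/20⌋ = 10 → K; lat ⌊80.4472/10⌋ = 8 → I.
Square (2°×1°, digits 0–9): lon ⌊13.3080/2⌋ = 6; lat ⌊0.4472/1⌋ = 0.
Subsquare (5′×2.5′, letters a–x): lon ⌊1.3080/0.0833333⌋ = 15 → p; lat ⌊0.4472/0.0416667⌋ = 10 → k.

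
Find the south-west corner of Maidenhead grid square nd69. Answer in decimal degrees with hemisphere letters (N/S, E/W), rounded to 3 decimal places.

51.000° S, 92.000° E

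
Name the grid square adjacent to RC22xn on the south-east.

RC32am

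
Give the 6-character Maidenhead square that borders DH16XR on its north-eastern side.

DH26as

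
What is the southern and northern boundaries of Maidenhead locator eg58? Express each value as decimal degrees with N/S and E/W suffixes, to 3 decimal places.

22.000° S, 21.000° S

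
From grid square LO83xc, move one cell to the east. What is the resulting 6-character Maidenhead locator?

Longitude subsquare x = 23; +1 → 24, wraps to 0 = a, carry into square.
Longitude square 8; +1 → 9.
The latitude characters are unchanged.

LO93ac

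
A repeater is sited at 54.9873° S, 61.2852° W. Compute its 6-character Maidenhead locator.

FD95ia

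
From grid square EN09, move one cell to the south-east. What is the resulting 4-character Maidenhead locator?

EN18

Longitude square 0; +1 → 1.
Latitude square 9; −1 → 8.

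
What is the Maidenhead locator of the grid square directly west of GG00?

FG90

Longitude square 0; −1 → -1, wraps to 9, carry into field.
Longitude field G = 6; −1 → 5 = F.
The latitude characters are unchanged.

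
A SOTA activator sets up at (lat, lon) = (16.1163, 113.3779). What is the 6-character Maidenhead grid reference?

Add 180° to longitude and 90° to latitude: 293.3779, 106.1163.
Field (20°×10°, letters A–R): lon ⌊293.3779/20⌋ = 14 → O; lat ⌊106.1163/10⌋ = 10 → K.
Square (2°×1°, digits 0–9): lon ⌊13.3779/2⌋ = 6; lat ⌊6.1163/1⌋ = 6.
Subsquare (5′×2.5′, letters a–x): lon ⌊1.3779/0.0833333⌋ = 16 → q; lat ⌊0.1163/0.0416667⌋ = 2 → c.

OK66qc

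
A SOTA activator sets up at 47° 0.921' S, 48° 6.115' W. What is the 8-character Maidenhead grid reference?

GE52wx76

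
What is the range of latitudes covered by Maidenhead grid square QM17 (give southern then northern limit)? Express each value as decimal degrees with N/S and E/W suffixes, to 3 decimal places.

Field Q=16, M=12: +16·20° lon, +12·10° lat → SW at lon 140°, lat 30°.
Square 1, 7: +1·2° lon, +7·1° lat → SW at lon 142°, lat 37°.
Cell spans 2° lon × 1° lat.
south 37.000° N, north 38.000° N.

37.000° N, 38.000° N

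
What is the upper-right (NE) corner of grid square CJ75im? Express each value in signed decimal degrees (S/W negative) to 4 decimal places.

Field C=2, J=9: +2·20° lon, +9·10° lat → SW at lon -140°, lat 0°.
Square 7, 5: +7·2° lon, +5·1° lat → SW at lon -126°, lat 5°.
Subsquare i=8, m=12: +8·0.0833333° lon, +12·0.0416667° lat → SW at lon -125.333°, lat 5.5°.
Cell spans 0.0833333° lon × 0.0416667° lat. NE corner is SW corner plus one full cell.
latitude 5.5417, longitude -125.2500.

5.5417, -125.2500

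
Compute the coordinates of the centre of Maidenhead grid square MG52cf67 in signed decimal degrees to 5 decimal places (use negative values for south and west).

-27.76042, 70.22083

Field M=12, G=6: +12·20° lon, +6·10° lat → SW at lon 60°, lat -30°.
Square 5, 2: +5·2° lon, +2·1° lat → SW at lon 70°, lat -28°.
Subsquare c=2, f=5: +2·0.0833333° lon, +5·0.0416667° lat → SW at lon 70.1667°, lat -27.7917°.
Extended square 6, 7: +6·0.00833333° lon, +7·0.00416667° lat → SW at lon 70.2167°, lat -27.7625°.
Cell spans 0.00833333° lon × 0.00416667° lat. Centre is SW corner plus half of each.
latitude -27.76042, longitude 70.22083.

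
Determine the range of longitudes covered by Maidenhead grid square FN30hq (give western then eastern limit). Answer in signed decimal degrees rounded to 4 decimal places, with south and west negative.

Field F=5, N=13: +5·20° lon, +13·10° lat → SW at lon -80°, lat 40°.
Square 3, 0: +3·2° lon, +0·1° lat → SW at lon -74°, lat 40°.
Subsquare h=7, q=16: +7·0.0833333° lon, +16·0.0416667° lat → SW at lon -73.4167°, lat 40.6667°.
Cell spans 0.0833333° lon × 0.0416667° lat.
west -73.4167, east -73.3333.

-73.4167, -73.3333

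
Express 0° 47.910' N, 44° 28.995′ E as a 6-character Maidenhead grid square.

LJ20ft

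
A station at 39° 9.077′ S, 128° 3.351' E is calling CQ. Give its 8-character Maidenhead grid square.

Shift to the Maidenhead origin (180°W, 90°S): lon 308.05585, lat 50.84872.
Field (20°×10°, letters A–R): 308.05585/20 → 15 → P, 50.84872/10 → 5 → F; chars PF.
Square (2°×1°, digits 0–9): 8.05585/2 → 4, 0.84872/1 → 0; chars 40.
Subsquare (5′×2.5′, letters a–x): 0.05585/0.0833333 → 0 → a, 0.84872/0.0416667 → 20 → u; chars au.
Extended square (30″×15″, digits 0–9): 0.05585/0.00833333 → 6, 0.01538/0.00416667 → 3; chars 63.

PF40au63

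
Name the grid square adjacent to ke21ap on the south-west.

KE11xo

Longitude subsquare a = 0; −1 → -1, wraps to 23 = x, carry into square.
Longitude square 2; −1 → 1.
Latitude subsquare p = 15; −1 → 14 = o.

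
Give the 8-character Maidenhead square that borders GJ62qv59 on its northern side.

GJ62qw50

Latitude extended square 9; +1 → 10, wraps to 0, carry into subsquare.
Latitude subsquare v = 21; +1 → 22 = w.
The longitude characters are unchanged.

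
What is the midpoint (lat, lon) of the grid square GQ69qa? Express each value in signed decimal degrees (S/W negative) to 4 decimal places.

79.0208, -46.6250

Field G=6, Q=16: +6·20° lon, +16·10° lat → SW at lon -60°, lat 70°.
Square 6, 9: +6·2° lon, +9·1° lat → SW at lon -48°, lat 79°.
Subsquare q=16, a=0: +16·0.0833333° lon, +0·0.0416667° lat → SW at lon -46.6667°, lat 79°.
Cell spans 0.0833333° lon × 0.0416667° lat. Centre is SW corner plus half of each.
latitude 79.0208, longitude -46.6250.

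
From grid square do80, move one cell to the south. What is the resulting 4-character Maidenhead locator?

Latitude square 0; −1 → -1, wraps to 9, carry into field.
Latitude field O = 14; −1 → 13 = N.
The longitude characters are unchanged.

DN89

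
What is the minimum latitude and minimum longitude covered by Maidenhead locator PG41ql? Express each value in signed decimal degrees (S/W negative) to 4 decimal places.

-28.5417, 129.3333

Field P=15, G=6: +15·20° lon, +6·10° lat → SW at lon 120°, lat -30°.
Square 4, 1: +4·2° lon, +1·1° lat → SW at lon 128°, lat -29°.
Subsquare q=16, l=11: +16·0.0833333° lon, +11·0.0416667° lat → SW at lon 129.333°, lat -28.5417°.
latitude -28.5417, longitude 129.3333.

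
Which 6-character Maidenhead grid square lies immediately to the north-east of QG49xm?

QG59an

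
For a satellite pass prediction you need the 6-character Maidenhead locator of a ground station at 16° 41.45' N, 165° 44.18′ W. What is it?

AK76dq

Offset from 180°W / 90°S: lon 14.2637°, lat 106.6908°.
Field: lon ⌊14.2637/20⌋ = 0 → A; lat ⌊106.6908/10⌋ = 10 → K.
Square: lon ⌊14.2637/2⌋ = 7; lat ⌊6.6908/1⌋ = 6.
Subsquare: lon ⌊0.2637/0.0833333⌋ = 3 → d; lat ⌊0.6908/0.0416667⌋ = 16 → q.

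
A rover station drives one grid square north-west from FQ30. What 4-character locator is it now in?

Longitude square 3; −1 → 2.
Latitude square 0; +1 → 1.

FQ21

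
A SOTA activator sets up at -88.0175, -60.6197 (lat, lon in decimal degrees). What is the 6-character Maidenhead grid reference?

FA91qx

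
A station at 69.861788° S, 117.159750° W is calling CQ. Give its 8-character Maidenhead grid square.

DC10kd03

Offset from 180°W / 90°S: lon 62.84025°, lat 20.13821°.
Field: 62.84025/20 → 3 → D, 20.13821/10 → 2 → C; chars DC.
Square: 2.84025/2 → 1, 0.13821/1 → 0; chars 10.
Subsquare: 0.84025/0.0833333 → 10 → k, 0.13821/0.0416667 → 3 → d; chars kd.
Extended square: 0.00692/0.00833333 → 0, 0.01321/0.00416667 → 3; chars 03.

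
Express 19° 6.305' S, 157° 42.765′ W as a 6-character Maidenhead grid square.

Offset from 180°W / 90°S: lon 22.2873°, lat 70.8949°.
Field: 22.2873/20 → 1 → B, 70.8949/10 → 7 → H; chars BH.
Square: 2.2873/2 → 1, 0.8949/1 → 0; chars 10.
Subsquare: 0.2873/0.0833333 → 3 → d, 0.8949/0.0416667 → 21 → v; chars dv.

BH10dv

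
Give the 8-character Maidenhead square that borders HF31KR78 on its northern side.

Latitude extended square 8; +1 → 9.
The longitude characters are unchanged.

HF31kr79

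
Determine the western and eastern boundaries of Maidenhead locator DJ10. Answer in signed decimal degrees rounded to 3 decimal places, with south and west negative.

Field D=3, J=9: +3·20° lon, +9·10° lat → SW at lon -120°, lat 0°.
Square 1, 0: +1·2° lon, +0·1° lat → SW at lon -118°, lat 0°.
Cell spans 2° lon × 1° lat.
west -118.000, east -116.000.

-118.000, -116.000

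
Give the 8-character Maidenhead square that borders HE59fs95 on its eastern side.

Longitude extended square 9; +1 → 10, wraps to 0, carry into subsquare.
Longitude subsquare f = 5; +1 → 6 = g.
The latitude characters are unchanged.

HE59gs05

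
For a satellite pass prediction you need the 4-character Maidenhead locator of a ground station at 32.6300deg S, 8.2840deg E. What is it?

Shift to the Maidenhead origin (180°W, 90°S): lon 188.28, lat 57.37.
Field (20°×10°, letters A–R): lon ⌊188.28/20⌋ = 9 → J; lat ⌊57.37/10⌋ = 5 → F.
Square (2°×1°, digits 0–9): lon ⌊8.28/2⌋ = 4; lat ⌊7.37/1⌋ = 7.

JF47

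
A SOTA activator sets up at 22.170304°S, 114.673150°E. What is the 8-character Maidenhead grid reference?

OG77it09

Shift to the Maidenhead origin (180°W, 90°S): lon 294.67315, lat 67.82970.
Field (20°×10°, letters A–R): 294.67315/20 → 14 → O, 67.82970/10 → 6 → G; chars OG.
Square (2°×1°, digits 0–9): 14.67315/2 → 7, 7.82970/1 → 7; chars 77.
Subsquare (5′×2.5′, letters a–x): 0.67315/0.0833333 → 8 → i, 0.82970/0.0416667 → 19 → t; chars it.
Extended square (30″×15″, digits 0–9): 0.00648/0.00833333 → 0, 0.03803/0.00416667 → 9; chars 09.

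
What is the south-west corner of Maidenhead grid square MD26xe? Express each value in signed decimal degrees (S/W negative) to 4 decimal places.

Field M=12, D=3: +12·20° lon, +3·10° lat → SW at lon 60°, lat -60°.
Square 2, 6: +2·2° lon, +6·1° lat → SW at lon 64°, lat -54°.
Subsquare x=23, e=4: +23·0.0833333° lon, +4·0.0416667° lat → SW at lon 65.9167°, lat -53.8333°.
latitude -53.8333, longitude 65.9167.

-53.8333, 65.9167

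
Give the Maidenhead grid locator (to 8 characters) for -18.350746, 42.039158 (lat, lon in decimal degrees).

LH11ap45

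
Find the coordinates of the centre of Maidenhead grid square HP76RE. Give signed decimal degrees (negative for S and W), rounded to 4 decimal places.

Field H=7, P=15: +7·20° lon, +15·10° lat → SW at lon -40°, lat 60°.
Square 7, 6: +7·2° lon, +6·1° lat → SW at lon -26°, lat 66°.
Subsquare r=17, e=4: +17·0.0833333° lon, +4·0.0416667° lat → SW at lon -24.5833°, lat 66.1667°.
Cell spans 0.0833333° lon × 0.0416667° lat. Centre is SW corner plus half of each.
latitude 66.1875, longitude -24.5417.

66.1875, -24.5417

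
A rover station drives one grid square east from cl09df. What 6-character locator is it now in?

Longitude subsquare d = 3; +1 → 4 = e.
The latitude characters are unchanged.

CL09ef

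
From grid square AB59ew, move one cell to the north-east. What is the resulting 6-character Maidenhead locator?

AB59fx

Longitude subsquare e = 4; +1 → 5 = f.
Latitude subsquare w = 22; +1 → 23 = x.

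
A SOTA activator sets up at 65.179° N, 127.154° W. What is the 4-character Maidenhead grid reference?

Add 180° to longitude and 90° to latitude: 52.85, 155.18.
Field: lon ⌊52.85/20⌋ = 2 → C; lat ⌊155.18/10⌋ = 15 → P.
Square: lon ⌊12.85/2⌋ = 6; lat ⌊5.18/1⌋ = 5.

CP65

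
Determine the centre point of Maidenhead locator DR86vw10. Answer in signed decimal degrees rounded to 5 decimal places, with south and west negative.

86.91875, -102.23750

Field D=3, R=17: +3·20° lon, +17·10° lat → SW at lon -120°, lat 80°.
Square 8, 6: +8·2° lon, +6·1° lat → SW at lon -104°, lat 86°.
Subsquare v=21, w=22: +21·0.0833333° lon, +22·0.0416667° lat → SW at lon -102.25°, lat 86.9167°.
Extended square 1, 0: +1·0.00833333° lon, +0·0.00416667° lat → SW at lon -102.242°, lat 86.9167°.
Cell spans 0.00833333° lon × 0.00416667° lat. Centre is SW corner plus half of each.
latitude 86.91875, longitude -102.23750.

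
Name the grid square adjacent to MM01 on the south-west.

Longitude square 0; −1 → -1, wraps to 9, carry into field.
Longitude field M = 12; −1 → 11 = L.
Latitude square 1; −1 → 0.

LM90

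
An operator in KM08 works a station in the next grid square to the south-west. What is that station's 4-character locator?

JM97

Longitude square 0; −1 → -1, wraps to 9, carry into field.
Longitude field K = 10; −1 → 9 = J.
Latitude square 8; −1 → 7.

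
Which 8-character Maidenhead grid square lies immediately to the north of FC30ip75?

Latitude extended square 5; +1 → 6.
The longitude characters are unchanged.

FC30ip76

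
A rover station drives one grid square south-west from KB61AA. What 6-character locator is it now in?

Longitude subsquare a = 0; −1 → -1, wraps to 23 = x, carry into square.
Longitude square 6; −1 → 5.
Latitude subsquare a = 0; −1 → -1, wraps to 23 = x, carry into square.
Latitude square 1; −1 → 0.

KB50xx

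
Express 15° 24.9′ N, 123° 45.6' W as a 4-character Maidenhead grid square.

CK85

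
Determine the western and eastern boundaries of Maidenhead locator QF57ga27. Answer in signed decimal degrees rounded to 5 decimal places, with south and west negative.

150.51667, 150.52500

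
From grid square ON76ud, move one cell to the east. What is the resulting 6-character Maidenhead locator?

ON76vd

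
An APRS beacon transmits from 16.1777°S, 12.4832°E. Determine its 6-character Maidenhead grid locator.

Add 180° to longitude and 90° to latitude: 192.4832, 73.8223.
Field (20°×10°, letters A–R): lon ⌊192.4832/20⌋ = 9 → J; lat ⌊73.8223/10⌋ = 7 → H.
Square (2°×1°, digits 0–9): lon ⌊12.4832/2⌋ = 6; lat ⌊3.8223/1⌋ = 3.
Subsquare (5′×2.5′, letters a–x): lon ⌊0.4832/0.0833333⌋ = 5 → f; lat ⌊0.8223/0.0416667⌋ = 19 → t.

JH63ft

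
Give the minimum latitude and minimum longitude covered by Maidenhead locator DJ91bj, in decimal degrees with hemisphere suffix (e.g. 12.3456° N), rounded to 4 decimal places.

1.3750° N, 101.9167° W

Field D=3, J=9: +3·20° lon, +9·10° lat → SW at lon -120°, lat 0°.
Square 9, 1: +9·2° lon, +1·1° lat → SW at lon -102°, lat 1°.
Subsquare b=1, j=9: +1·0.0833333° lon, +9·0.0416667° lat → SW at lon -101.917°, lat 1.375°.
latitude 1.3750° N, longitude 101.9167° W.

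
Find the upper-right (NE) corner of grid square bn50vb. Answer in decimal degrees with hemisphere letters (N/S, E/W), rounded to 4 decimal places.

Field B=1, N=13: +1·20° lon, +13·10° lat → SW at lon -160°, lat 40°.
Square 5, 0: +5·2° lon, +0·1° lat → SW at lon -150°, lat 40°.
Subsquare v=21, b=1: +21·0.0833333° lon, +1·0.0416667° lat → SW at lon -148.25°, lat 40.0417°.
Cell spans 0.0833333° lon × 0.0416667° lat. NE corner is SW corner plus one full cell.
latitude 40.0833° N, longitude 148.1667° W.

40.0833° N, 148.1667° W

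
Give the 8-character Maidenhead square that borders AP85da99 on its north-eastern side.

AP85eb00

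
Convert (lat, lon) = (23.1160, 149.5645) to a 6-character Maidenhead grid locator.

Add 180° to longitude and 90° to latitude: 329.5645, 113.1160.
Field: lon ⌊329.5645/20⌋ = 16 → Q; lat ⌊113.1160/10⌋ = 11 → L.
Square: lon ⌊9.5645/2⌋ = 4; lat ⌊3.1160/1⌋ = 3.
Subsquare: lon ⌊1.5645/0.0833333⌋ = 18 → s; lat ⌊0.1160/0.0416667⌋ = 2 → c.

QL43sc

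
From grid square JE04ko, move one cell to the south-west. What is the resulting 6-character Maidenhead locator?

JE04jn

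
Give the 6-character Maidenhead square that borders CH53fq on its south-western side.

CH53ep

Longitude subsquare f = 5; −1 → 4 = e.
Latitude subsquare q = 16; −1 → 15 = p.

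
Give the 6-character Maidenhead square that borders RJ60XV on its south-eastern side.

RJ70au

Longitude subsquare x = 23; +1 → 24, wraps to 0 = a, carry into square.
Longitude square 6; +1 → 7.
Latitude subsquare v = 21; −1 → 20 = u.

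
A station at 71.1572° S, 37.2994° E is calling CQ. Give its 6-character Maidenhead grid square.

KB88pu

Shift to the Maidenhead origin (180°W, 90°S): lon 217.2994, lat 18.8428.
Field: 217.2994/20 → 10 → K, 18.8428/10 → 1 → B; chars KB.
Square: 17.2994/2 → 8, 8.8428/1 → 8; chars 88.
Subsquare: 1.2994/0.0833333 → 15 → p, 0.8428/0.0416667 → 20 → u; chars pu.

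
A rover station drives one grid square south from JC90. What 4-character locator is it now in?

JB99

Latitude square 0; −1 → -1, wraps to 9, carry into field.
Latitude field C = 2; −1 → 1 = B.
The longitude characters are unchanged.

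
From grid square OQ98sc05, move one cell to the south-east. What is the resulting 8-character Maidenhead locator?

Longitude extended square 0; +1 → 1.
Latitude extended square 5; −1 → 4.

OQ98sc14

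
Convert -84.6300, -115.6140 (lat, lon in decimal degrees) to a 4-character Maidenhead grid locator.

Shift to the Maidenhead origin (180°W, 90°S): lon 64.39, lat 5.37.
Field: lon ⌊64.39/20⌋ = 3 → D; lat ⌊5.37/10⌋ = 0 → A.
Square: lon ⌊4.39/2⌋ = 2; lat ⌊5.37/1⌋ = 5.

DA25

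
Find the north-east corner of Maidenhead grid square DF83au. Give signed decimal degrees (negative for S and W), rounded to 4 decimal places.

-36.1250, -103.9167

Field D=3, F=5: +3·20° lon, +5·10° lat → SW at lon -120°, lat -40°.
Square 8, 3: +8·2° lon, +3·1° lat → SW at lon -104°, lat -37°.
Subsquare a=0, u=20: +0·0.0833333° lon, +20·0.0416667° lat → SW at lon -104°, lat -36.1667°.
Cell spans 0.0833333° lon × 0.0416667° lat. NE corner is SW corner plus one full cell.
latitude -36.1250, longitude -103.9167.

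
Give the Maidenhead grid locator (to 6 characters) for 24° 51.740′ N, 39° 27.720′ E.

Shift to the Maidenhead origin (180°W, 90°S): lon 219.4620, lat 114.8623.
Field: lon ⌊219.4620/20⌋ = 10 → K; lat ⌊114.8623/10⌋ = 11 → L.
Square: lon ⌊19.4620/2⌋ = 9; lat ⌊4.8623/1⌋ = 4.
Subsquare: lon ⌊1.4620/0.0833333⌋ = 17 → r; lat ⌊0.8623/0.0416667⌋ = 20 → u.

KL94ru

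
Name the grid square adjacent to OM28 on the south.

Latitude square 8; −1 → 7.
The longitude characters are unchanged.

OM27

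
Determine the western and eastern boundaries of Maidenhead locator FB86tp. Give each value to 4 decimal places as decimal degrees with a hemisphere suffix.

Field F=5, B=1: +5·20° lon, +1·10° lat → SW at lon -80°, lat -80°.
Square 8, 6: +8·2° lon, +6·1° lat → SW at lon -64°, lat -74°.
Subsquare t=19, p=15: +19·0.0833333° lon, +15·0.0416667° lat → SW at lon -62.4167°, lat -73.375°.
Cell spans 0.0833333° lon × 0.0416667° lat.
west 62.4167° W, east 62.3333° W.

62.4167° W, 62.3333° W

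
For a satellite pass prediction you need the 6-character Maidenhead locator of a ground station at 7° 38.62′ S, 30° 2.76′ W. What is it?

Shift to the Maidenhead origin (180°W, 90°S): lon 149.9540, lat 82.3563.
Field: lon ⌊149.9540/20⌋ = 7 → H; lat ⌊82.3563/10⌋ = 8 → I.
Square: lon ⌊9.9540/2⌋ = 4; lat ⌊2.3563/1⌋ = 2.
Subsquare: lon ⌊1.9540/0.0833333⌋ = 23 → x; lat ⌊0.3563/0.0416667⌋ = 8 → i.

HI42xi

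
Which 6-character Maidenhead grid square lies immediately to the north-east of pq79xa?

PQ89ab

Longitude subsquare x = 23; +1 → 24, wraps to 0 = a, carry into square.
Longitude square 7; +1 → 8.
Latitude subsquare a = 0; +1 → 1 = b.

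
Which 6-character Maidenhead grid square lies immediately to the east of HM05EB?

HM05fb

Longitude subsquare e = 4; +1 → 5 = f.
The latitude characters are unchanged.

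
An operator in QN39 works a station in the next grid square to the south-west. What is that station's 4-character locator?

QN28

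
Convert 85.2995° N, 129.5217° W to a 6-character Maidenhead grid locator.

CR55fh

Offset from 180°W / 90°S: lon 50.4783°, lat 175.2995°.
Field (20°×10°, letters A–R): 50.4783/20 → 2 → C, 175.2995/10 → 17 → R; chars CR.
Square (2°×1°, digits 0–9): 10.4783/2 → 5, 5.2995/1 → 5; chars 55.
Subsquare (5′×2.5′, letters a–x): 0.4783/0.0833333 → 5 → f, 0.2995/0.0416667 → 7 → h; chars fh.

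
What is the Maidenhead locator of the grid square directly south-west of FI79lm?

Longitude subsquare l = 11; −1 → 10 = k.
Latitude subsquare m = 12; −1 → 11 = l.

FI79kl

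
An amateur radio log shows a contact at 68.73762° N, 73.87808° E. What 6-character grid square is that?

MP68wr

Offset from 180°W / 90°S: lon 253.8781°, lat 158.7376°.
Field: 253.8781/20 → 12 → M, 158.7376/10 → 15 → P; chars MP.
Square: 13.8781/2 → 6, 8.7376/1 → 8; chars 68.
Subsquare: 1.8781/0.0833333 → 22 → w, 0.7376/0.0416667 → 17 → r; chars wr.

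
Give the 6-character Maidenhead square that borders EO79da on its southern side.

EO78dx

Latitude subsquare a = 0; −1 → -1, wraps to 23 = x, carry into square.
Latitude square 9; −1 → 8.
The longitude characters are unchanged.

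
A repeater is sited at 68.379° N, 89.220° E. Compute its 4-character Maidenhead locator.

NP48

Add 180° to longitude and 90° to latitude: 269.22, 158.38.
Field (20°×10°, letters A–R): lon ⌊269.22/20⌋ = 13 → N; lat ⌊158.38/10⌋ = 15 → P.
Square (2°×1°, digits 0–9): lon ⌊9.22/2⌋ = 4; lat ⌊8.38/1⌋ = 8.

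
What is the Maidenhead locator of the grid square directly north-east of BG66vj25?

Longitude extended square 2; +1 → 3.
Latitude extended square 5; +1 → 6.

BG66vj36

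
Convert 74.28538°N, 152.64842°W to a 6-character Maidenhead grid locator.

BQ34qg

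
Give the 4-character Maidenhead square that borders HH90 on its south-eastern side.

IG09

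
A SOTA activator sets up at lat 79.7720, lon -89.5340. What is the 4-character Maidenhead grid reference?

EQ59

Shift to the Maidenhead origin (180°W, 90°S): lon 90.47, lat 169.77.
Field (20°×10°, letters A–R): 90.47/20 → 4 → E, 169.77/10 → 16 → Q; chars EQ.
Square (2°×1°, digits 0–9): 10.47/2 → 5, 9.77/1 → 9; chars 59.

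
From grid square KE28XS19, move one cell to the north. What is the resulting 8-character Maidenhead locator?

Latitude extended square 9; +1 → 10, wraps to 0, carry into subsquare.
Latitude subsquare s = 18; +1 → 19 = t.
The longitude characters are unchanged.

KE28xt10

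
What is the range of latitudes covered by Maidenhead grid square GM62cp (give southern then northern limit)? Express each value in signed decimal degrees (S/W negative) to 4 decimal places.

Field G=6, M=12: +6·20° lon, +12·10° lat → SW at lon -60°, lat 30°.
Square 6, 2: +6·2° lon, +2·1° lat → SW at lon -48°, lat 32°.
Subsquare c=2, p=15: +2·0.0833333° lon, +15·0.0416667° lat → SW at lon -47.8333°, lat 32.625°.
Cell spans 0.0833333° lon × 0.0416667° lat.
south 32.6250, north 32.6667.

32.6250, 32.6667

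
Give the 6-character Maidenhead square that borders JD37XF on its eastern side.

JD47af

Longitude subsquare x = 23; +1 → 24, wraps to 0 = a, carry into square.
Longitude square 3; +1 → 4.
The latitude characters are unchanged.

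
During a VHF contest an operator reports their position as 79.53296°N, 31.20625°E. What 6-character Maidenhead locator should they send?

Add 180° to longitude and 90° to latitude: 211.2063, 169.5330.
Field: lon ⌊211.2063/20⌋ = 10 → K; lat ⌊169.5330/10⌋ = 16 → Q.
Square: lon ⌊11.2063/2⌋ = 5; lat ⌊9.5330/1⌋ = 9.
Subsquare: lon ⌊1.2063/0.0833333⌋ = 14 → o; lat ⌊0.5330/0.0416667⌋ = 12 → m.

KQ59om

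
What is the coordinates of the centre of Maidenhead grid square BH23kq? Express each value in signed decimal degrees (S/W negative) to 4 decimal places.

-16.3125, -155.1250

Field B=1, H=7: +1·20° lon, +7·10° lat → SW at lon -160°, lat -20°.
Square 2, 3: +2·2° lon, +3·1° lat → SW at lon -156°, lat -17°.
Subsquare k=10, q=16: +10·0.0833333° lon, +16·0.0416667° lat → SW at lon -155.167°, lat -16.3333°.
Cell spans 0.0833333° lon × 0.0416667° lat. Centre is SW corner plus half of each.
latitude -16.3125, longitude -155.1250.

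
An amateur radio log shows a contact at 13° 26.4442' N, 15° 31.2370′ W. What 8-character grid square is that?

Add 180° to longitude and 90° to latitude: 164.47938, 103.44074.
Field (20°×10°, letters A–R): lon ⌊164.47938/20⌋ = 8 → I; lat ⌊103.44074/10⌋ = 10 → K.
Square (2°×1°, digits 0–9): lon ⌊4.47938/2⌋ = 2; lat ⌊3.44074/1⌋ = 3.
Subsquare (5′×2.5′, letters a–x): lon ⌊0.47938/0.0833333⌋ = 5 → f; lat ⌊0.44074/0.0416667⌋ = 10 → k.
Extended square (30″×15″, digits 0–9): lon ⌊0.06272/0.00833333⌋ = 7; lat ⌊0.02407/0.00416667⌋ = 5.

IK23fk75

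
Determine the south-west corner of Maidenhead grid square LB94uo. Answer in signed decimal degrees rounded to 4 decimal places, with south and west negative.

Field L=11, B=1: +11·20° lon, +1·10° lat → SW at lon 40°, lat -80°.
Square 9, 4: +9·2° lon, +4·1° lat → SW at lon 58°, lat -76°.
Subsquare u=20, o=14: +20·0.0833333° lon, +14·0.0416667° lat → SW at lon 59.6667°, lat -75.4167°.
latitude -75.4167, longitude 59.6667.

-75.4167, 59.6667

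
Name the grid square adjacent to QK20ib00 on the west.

QK20hb90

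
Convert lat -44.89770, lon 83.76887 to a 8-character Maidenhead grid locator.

Add 180° to longitude and 90° to latitude: 263.76887, 45.10230.
Field (20°×10°, letters A–R): lon ⌊263.76887/20⌋ = 13 → N; lat ⌊45.10230/10⌋ = 4 → E.
Square (2°×1°, digits 0–9): lon ⌊3.76887/2⌋ = 1; lat ⌊5.10230/1⌋ = 5.
Subsquare (5′×2.5′, letters a–x): lon ⌊1.76887/0.0833333⌋ = 21 → v; lat ⌊0.10230/0.0416667⌋ = 2 → c.
Extended square (30″×15″, digits 0–9): lon ⌊0.01887/0.00833333⌋ = 2; lat ⌊0.01897/0.00416667⌋ = 4.

NE15vc24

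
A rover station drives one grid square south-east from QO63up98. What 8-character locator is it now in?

QO63vp07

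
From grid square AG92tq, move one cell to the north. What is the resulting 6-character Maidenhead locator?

AG92tr

Latitude subsquare q = 16; +1 → 17 = r.
The longitude characters are unchanged.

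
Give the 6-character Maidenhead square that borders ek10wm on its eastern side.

EK10xm

Longitude subsquare w = 22; +1 → 23 = x.
The latitude characters are unchanged.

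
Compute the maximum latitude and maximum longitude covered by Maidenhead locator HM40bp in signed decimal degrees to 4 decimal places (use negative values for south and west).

30.6667, -31.8333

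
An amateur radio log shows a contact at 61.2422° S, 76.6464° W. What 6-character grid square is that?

FC18qs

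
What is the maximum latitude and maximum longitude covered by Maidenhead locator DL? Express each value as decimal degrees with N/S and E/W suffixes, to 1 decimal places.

Field D=3, L=11: +3·20° lon, +11·10° lat → SW at lon -120°, lat 20°.
Cell spans 20° lon × 10° lat. NE corner is SW corner plus one full cell.
latitude 30.0° N, longitude 100.0° W.

30.0° N, 100.0° W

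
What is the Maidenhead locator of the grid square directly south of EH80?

EG89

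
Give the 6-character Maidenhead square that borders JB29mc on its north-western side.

JB29ld

Longitude subsquare m = 12; −1 → 11 = l.
Latitude subsquare c = 2; +1 → 3 = d.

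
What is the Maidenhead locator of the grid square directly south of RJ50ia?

RI59ix

Latitude subsquare a = 0; −1 → -1, wraps to 23 = x, carry into square.
Latitude square 0; −1 → -1, wraps to 9, carry into field.
Latitude field J = 9; −1 → 8 = I.
The longitude characters are unchanged.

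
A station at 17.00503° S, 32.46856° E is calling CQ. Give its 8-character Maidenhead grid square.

KH62fx68

Shift to the Maidenhead origin (180°W, 90°S): lon 212.46856, lat 72.99497.
Field: lon ⌊212.46856/20⌋ = 10 → K; lat ⌊72.99497/10⌋ = 7 → H.
Square: lon ⌊12.46856/2⌋ = 6; lat ⌊2.99497/1⌋ = 2.
Subsquare: lon ⌊0.46856/0.0833333⌋ = 5 → f; lat ⌊0.99497/0.0416667⌋ = 23 → x.
Extended square: lon ⌊0.05189/0.00833333⌋ = 6; lat ⌊0.03664/0.00416667⌋ = 8.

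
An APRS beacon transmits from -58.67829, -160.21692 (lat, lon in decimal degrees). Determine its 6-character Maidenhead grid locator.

AD91vh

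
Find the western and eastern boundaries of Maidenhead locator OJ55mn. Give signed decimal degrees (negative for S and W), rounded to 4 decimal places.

111.0000, 111.0833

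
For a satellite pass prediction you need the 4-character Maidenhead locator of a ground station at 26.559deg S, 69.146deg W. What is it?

FG53

Shift to the Maidenhead origin (180°W, 90°S): lon 110.85, lat 63.44.
Field (20°×10°, letters A–R): 110.85/20 → 5 → F, 63.44/10 → 6 → G; chars FG.
Square (2°×1°, digits 0–9): 10.85/2 → 5, 3.44/1 → 3; chars 53.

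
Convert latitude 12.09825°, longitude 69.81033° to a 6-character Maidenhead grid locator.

MK42vc

Add 180° to longitude and 90° to latitude: 249.8103, 102.0983.
Field: 249.8103/20 → 12 → M, 102.0983/10 → 10 → K; chars MK.
Square: 9.8103/2 → 4, 2.0983/1 → 2; chars 42.
Subsquare: 1.8103/0.0833333 → 21 → v, 0.0983/0.0416667 → 2 → c; chars vc.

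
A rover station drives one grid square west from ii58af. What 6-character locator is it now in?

Longitude subsquare a = 0; −1 → -1, wraps to 23 = x, carry into square.
Longitude square 5; −1 → 4.
The latitude characters are unchanged.

II48xf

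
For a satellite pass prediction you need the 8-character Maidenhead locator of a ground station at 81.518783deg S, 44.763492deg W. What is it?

GA78ol85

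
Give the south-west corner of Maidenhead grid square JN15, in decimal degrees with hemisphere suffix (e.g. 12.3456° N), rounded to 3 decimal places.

45.000° N, 2.000° E

Field J=9, N=13: +9·20° lon, +13·10° lat → SW at lon 0°, lat 40°.
Square 1, 5: +1·2° lon, +5·1° lat → SW at lon 2°, lat 45°.
latitude 45.000° N, longitude 2.000° E.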